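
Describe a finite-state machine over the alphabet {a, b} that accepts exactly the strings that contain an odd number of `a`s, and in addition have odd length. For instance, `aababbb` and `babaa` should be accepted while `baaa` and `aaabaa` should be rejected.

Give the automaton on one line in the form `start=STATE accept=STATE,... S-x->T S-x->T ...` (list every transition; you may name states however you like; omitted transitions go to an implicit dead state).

start=s0 accept=s1 s0-a->s1 s0-b->s2 s1-a->s0 s1-b->s3 s2-a->s3 s2-b->s0 s3-a->s2 s3-b->s1

Build one automaton per condition and run them in lockstep. The first has 2 states tracking the count of `a`s modulo 2; the second has 2 states tracking the input length modulo 2. A product state is a pair (one from each), accepting exactly when both do.
4 states suffice.
        a   b  
>  s0   s1  s2 
 * s1   s0  s3 
   s2   s3  s0 
   s3   s2  s1 
(> = start, * = accepting)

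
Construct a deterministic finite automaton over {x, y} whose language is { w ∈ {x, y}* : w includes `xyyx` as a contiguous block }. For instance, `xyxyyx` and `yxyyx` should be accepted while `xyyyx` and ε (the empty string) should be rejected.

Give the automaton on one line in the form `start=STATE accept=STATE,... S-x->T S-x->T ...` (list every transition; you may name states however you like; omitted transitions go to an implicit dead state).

start=S0 accept=S4 S0-x->S1 S0-y->S0 S1-x->S1 S1-y->S2 S2-x->S1 S2-y->S3 S3-x->S4 S3-y->S0 S4-x->S4 S4-y->S4

States S0..S3 record the length of the longest prefix of `xyyx` that matches the current input suffix. Reaching S4 means `xyyx` has been seen, and we stay there forever. Accept from S4.
A 5-state machine:
        x   y  
>  S0   S1  S0 
   S1   S1  S2 
   S2   S1  S3 
   S3   S4  S0 
 * S4   S4  S4 
(> = start, * = accepting)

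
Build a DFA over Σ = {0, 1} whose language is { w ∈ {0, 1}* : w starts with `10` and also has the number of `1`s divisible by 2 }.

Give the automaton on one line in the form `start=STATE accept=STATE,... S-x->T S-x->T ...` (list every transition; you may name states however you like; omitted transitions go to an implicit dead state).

start=A accept=F A-0->B A-1->C B-0->B B-1->D C-0->E C-1->B D-0->D D-1->B E-0->E E-1->F F-0->F F-1->E

Handle the two conditions separately and then intersect. The first has 4 states tracking whether the input so far still matches the prefix `10`; the second has 2 states tracking the count of `1`s modulo 2. A product state is a pair (one from each), accepting exactly when both do.
6 states suffice.
       0  1 
>  A   B  C 
   B   B  D 
   C   E  B 
   D   D  B 
   E   E  F 
 * F   F  E 
(> = start, * = accepting)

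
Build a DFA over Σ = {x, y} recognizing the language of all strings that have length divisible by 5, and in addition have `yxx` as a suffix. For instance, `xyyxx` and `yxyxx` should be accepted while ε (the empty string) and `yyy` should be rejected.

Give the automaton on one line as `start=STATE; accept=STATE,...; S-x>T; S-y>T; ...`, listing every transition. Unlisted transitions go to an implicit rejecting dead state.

Build one automaton per condition and run them in lockstep. One (5 states) tracks the input length modulo 5; the other (4 states) tracks how much of the suffix `yxx` has currently been matched. Each combined state is a pair, one component from each; accept when both components accept. Minimizing collapses redundant product states.
An 8-state machine:
        x   y  
>  q0   q1  q1 
   q1   q2  q2 
   q2   q3  q4 
   q3   q5  q5 
   q4   q6  q5 
   q5   q0  q0 
   q6   q7  q0 
 * q7   q1  q1 
(> = start, * = accepting)

start=q0; accept=q7; q0-x>q1; q0-y>q1; q1-x>q2; q1-y>q2; q2-x>q3; q2-y>q4; q3-x>q5; q3-y>q5; q4-x>q6; q4-y>q5; q5-x>q0; q5-y>q0; q6-x>q7; q6-y>q0; q7-x>q1; q7-y>q1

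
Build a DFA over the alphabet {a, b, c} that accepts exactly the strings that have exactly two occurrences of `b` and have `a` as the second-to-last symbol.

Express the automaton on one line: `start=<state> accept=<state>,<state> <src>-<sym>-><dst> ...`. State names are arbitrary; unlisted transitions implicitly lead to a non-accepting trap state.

Run two small machines in parallel and take their product. One (4 states) tracks the count of `b`s, saturating at 3; the other (13 states) tracks the last 2 symbols read. Each combined state is a pair, one component from each; accept when both components accept. Minimizing collapses redundant product states.
        a   b   c  
>  s0   s0  s1  s0 
   s1   s2  s3  s1 
   s2   s2  s4  s1 
   s3   s5  s6  s3 
 * s4   s5  s6  s3 
   s5   s7  s6  s4 
   s6   s6  s6  s6 
 * s7   s7  s6  s4 
(> = start, * = accepting)

start=s0 accept=s4,s7 s0-a->s0 s0-b->s1 s0-c->s0 s1-a->s2 s1-b->s3 s1-c->s1 s2-a->s2 s2-b->s4 s2-c->s1 s3-a->s5 s3-b->s6 s3-c->s3 s4-a->s5 s4-b->s6 s4-c->s3 s5-a->s7 s5-b->s6 s5-c->s4 s6-a->s6 s6-b->s6 s6-c->s6 s7-a->s7 s7-b->s6 s7-c->s4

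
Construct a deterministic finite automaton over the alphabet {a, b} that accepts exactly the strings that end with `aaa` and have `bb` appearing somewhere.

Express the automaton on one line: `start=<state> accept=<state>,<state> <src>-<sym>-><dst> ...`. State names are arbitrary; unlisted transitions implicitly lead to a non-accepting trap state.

Run two small machines in parallel and take their product. The first has 4 states tracking how much of the suffix `aaa` has currently been matched; the second has 3 states tracking whether and how much of `bb` has been seen. A product state is a pair (one from each), accepting exactly when both do.
        a   b  
>  q0   q1  q2 
   q1   q3  q2 
   q2   q1  q4 
   q3   q5  q2 
   q4   q6  q4 
   q5   q5  q2 
   q6   q7  q4 
   q7   q8  q4 
 * q8   q8  q4 
(> = start, * = accepting)

start=q0 accept=q8 q0-a->q1 q0-b->q2 q1-a->q3 q1-b->q2 q2-a->q1 q2-b->q4 q3-a->q5 q3-b->q2 q4-a->q6 q4-b->q4 q5-a->q5 q5-b->q2 q6-a->q7 q6-b->q4 q7-a->q8 q7-b->q4 q8-a->q8 q8-b->q4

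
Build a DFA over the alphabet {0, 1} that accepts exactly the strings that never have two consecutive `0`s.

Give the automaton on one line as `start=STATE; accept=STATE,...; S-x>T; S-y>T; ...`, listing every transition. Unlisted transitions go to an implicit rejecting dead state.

Track partial matches of the forbidden pattern `00`. State q2 is a dead state reached once `00` has occurred; every other state accepts. q0 means no part of `00` is currently matched.
        0   1  
>* q0   q1  q0 
 * q1   q2  q0 
   q2   q2  q2 
(> = start, * = accepting)

start=q0; accept=q0,q1; q0-0>q1; q0-1>q0; q1-0>q2; q1-1>q0; q2-0>q2; q2-1>q2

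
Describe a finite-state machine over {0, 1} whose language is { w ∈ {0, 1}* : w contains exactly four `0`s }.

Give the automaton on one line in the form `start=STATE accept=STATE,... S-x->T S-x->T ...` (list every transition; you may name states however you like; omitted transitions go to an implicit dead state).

Count `0`s, saturating at 5: states q0 through q4 mean 0 through 4 `0`s seen; q5 means more than 4. Each `0` increments (capped at q5); other symbols loop. Accept from {q4}.
With 6 states:
        0   1  
>  q0   q1  q0 
   q1   q2  q1 
   q2   q3  q2 
   q3   q4  q3 
 * q4   q5  q4 
   q5   q5  q5 
(> = start, * = accepting)

start=q0 accept=q4 q0-0->q1 q0-1->q0 q1-0->q2 q1-1->q1 q2-0->q3 q2-1->q2 q3-0->q4 q3-1->q3 q4-0->q5 q4-1->q4 q5-0->q5 q5-1->q5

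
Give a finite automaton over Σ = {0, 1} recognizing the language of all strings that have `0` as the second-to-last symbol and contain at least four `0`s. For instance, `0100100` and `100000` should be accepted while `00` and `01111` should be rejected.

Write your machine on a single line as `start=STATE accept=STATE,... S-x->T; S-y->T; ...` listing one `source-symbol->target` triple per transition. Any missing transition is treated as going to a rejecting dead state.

start=s0; accept=s11,s15,s16,s19; s0-0->s1; s0-1->s2; s1-0->s3; s1-1->s4; s2-0->s5; s2-1->s6; s3-0->s7; s3-1->s8; s4-0->s9; s4-1->s10; s5-0->s3; s5-1->s4; s6-0->s5; s6-1->s6; s7-0->s11; s7-1->s12; s8-0->s13; s8-1->s14; s9-0->s7; s9-1->s8; s10-0->s9; s10-1->s10; s11-0->s15; s11-1->s16; s12-0->s17; s12-1->s18; s13-0->s11; s13-1->s12; s14-0->s13; s14-1->s14; s15-0->s15; s15-1->s19; s16-0->s20; s16-1->s21; s17-0->s15; s17-1->s16; s18-0->s17; s18-1->s18; s19-0->s20; s19-1->s22; s20-0->s15; s20-1->s19; s21-0->s20; s21-1->s21; s22-0->s20; s22-1->s22

Run two small machines in parallel and take their product. The first has 7 states tracking the last 2 symbols read; the second has 6 states tracking the count of `0`s, saturating at 5. A product state is a pair (one from each), accepting exactly when both do.
          0    1  
>  s0     s1   s2 
   s1     s3   s4 
   s2     s5   s6 
   s3     s7   s8 
   s4     s9  s10 
   s5     s3   s4 
   s6     s5   s6 
   s7    s11  s12 
   s8    s13  s14 
   s9     s7   s8 
   s10    s9  s10 
 * s11   s15  s16 
   s12   s17  s18 
   s13   s11  s12 
   s14   s13  s14 
 * s15   s15  s19 
 * s16   s20  s21 
   s17   s15  s16 
   s18   s17  s18 
 * s19   s20  s22 
   s20   s15  s19 
   s21   s20  s21 
   s22   s20  s22 
(> = start, * = accepting)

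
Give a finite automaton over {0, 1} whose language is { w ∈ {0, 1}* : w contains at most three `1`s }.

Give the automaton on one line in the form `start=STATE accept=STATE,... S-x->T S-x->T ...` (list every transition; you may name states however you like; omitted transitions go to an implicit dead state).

start=A accept=A,B,C,D A-0->A A-1->B B-0->B B-1->C C-0->C C-1->D D-0->D D-1->E E-0->E E-1->E

Count `1`s, saturating at 4: states A through D mean 0 through 3 `1`s seen; E means more than 3. Each `1` increments (capped at E); other symbols loop. Accept from {A, B, C, D}.
       0  1 
>* A   A  B 
 * B   B  C 
 * C   C  D 
 * D   D  E 
   E   E  E 
(> = start, * = accepting)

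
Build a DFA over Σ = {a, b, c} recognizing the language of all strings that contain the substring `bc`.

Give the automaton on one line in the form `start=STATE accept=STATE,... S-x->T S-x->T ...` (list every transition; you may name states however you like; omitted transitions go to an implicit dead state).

Track how much of `bc` has been matched so far: state q0 is no progress, q2 is the absorbing accept state reached once `bc` has occurred. Intermediate states record partial matches; on a mismatch, fall back to the longest reusable overlap.
With 3 states:
        a   b   c  
>  q0   q0  q1  q0 
   q1   q0  q1  q2 
 * q2   q2  q2  q2 
(> = start, * = accepting)

start=q0 accept=q2 q0-a->q0 q0-b->q1 q0-c->q0 q1-a->q0 q1-b->q1 q1-c->q2 q2-a->q2 q2-b->q2 q2-c->q2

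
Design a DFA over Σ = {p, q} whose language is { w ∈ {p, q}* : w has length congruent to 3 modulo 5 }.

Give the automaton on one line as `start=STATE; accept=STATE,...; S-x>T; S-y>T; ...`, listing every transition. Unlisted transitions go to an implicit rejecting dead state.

Only the length mod 5 matters, so use a 5-cycle: from any state, every input symbol moves to the next state, wrapping s4 back to s0. Mark s3 accepting.
With 5 states:
        p   q  
>  s0   s1  s1 
   s1   s2  s2 
   s2   s3  s3 
 * s3   s4  s4 
   s4   s0  s0 
(> = start, * = accepting)

start=s0; accept=s3; s0-p>s1; s0-q>s1; s1-p>s2; s1-q>s2; s2-p>s3; s2-q>s3; s3-p>s4; s3-q>s4; s4-p>s0; s4-q>s0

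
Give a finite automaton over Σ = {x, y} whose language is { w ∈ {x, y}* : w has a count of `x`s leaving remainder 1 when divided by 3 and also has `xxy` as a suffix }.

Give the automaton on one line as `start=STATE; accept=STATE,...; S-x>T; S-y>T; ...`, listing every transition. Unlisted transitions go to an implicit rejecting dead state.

start=s0; accept=s5; s0-x>s1; s0-y>s0; s1-x>s2; s1-y>s1; s2-x>s3; s2-y>s2; s3-x>s4; s3-y>s0; s4-x>s2; s4-y>s5; s5-x>s2; s5-y>s1

Run two small machines in parallel and take their product. One (3 states) tracks the count of `x`s modulo 3; the other (4 states) tracks how much of the suffix `xxy` has currently been matched. Each combined state is a pair, one component from each; accept when both components accept. After merging equivalent states the machine shrinks.
A 6-state machine:
        x   y  
>  s0   s1  s0 
   s1   s2  s1 
   s2   s3  s2 
   s3   s4  s0 
   s4   s2  s5 
 * s5   s2  s1 
(> = start, * = accepting)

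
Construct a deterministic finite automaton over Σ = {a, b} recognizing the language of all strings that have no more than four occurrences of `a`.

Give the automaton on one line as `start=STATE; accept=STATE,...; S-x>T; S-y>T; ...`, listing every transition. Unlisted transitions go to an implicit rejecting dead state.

start=q0; accept=q0,q1,q2,q3,q4; q0-a>q1; q0-b>q0; q1-a>q2; q1-b>q1; q2-a>q3; q2-b>q2; q3-a>q4; q3-b>q3; q4-a>q5; q4-b>q4; q5-a>q5; q5-b>q5

Only the number of `a`s matters, and only up to 5. Make a chain q0 → q1 → q2 → q3 → q4 → q5 advanced by each `a` (with q5 absorbing); every other symbol self-loops. The accepting set is {q0, q1, q2, q3, q4}.
6 states suffice.
        a   b  
>* q0   q1  q0 
 * q1   q2  q1 
 * q2   q3  q2 
 * q3   q4  q3 
 * q4   q5  q4 
   q5   q5  q5 
(> = start, * = accepting)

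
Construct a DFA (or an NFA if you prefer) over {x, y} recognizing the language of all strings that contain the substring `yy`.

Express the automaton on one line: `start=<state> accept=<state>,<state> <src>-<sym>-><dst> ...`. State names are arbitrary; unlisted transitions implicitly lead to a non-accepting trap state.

start=s0 accept=s2 s0-x->s0 s0-y->s1 s1-x->s0 s1-y->s2 s2-x->s2 s2-y->s2

States s0..s1 record the length of the longest prefix of `yy` that matches the current input suffix. Reaching s2 means `yy` has been seen, and we stay there forever. Accept from s2.
3 states suffice.
        x   y  
>  s0   s0  s1 
   s1   s0  s2 
 * s2   s2  s2 
(> = start, * = accepting)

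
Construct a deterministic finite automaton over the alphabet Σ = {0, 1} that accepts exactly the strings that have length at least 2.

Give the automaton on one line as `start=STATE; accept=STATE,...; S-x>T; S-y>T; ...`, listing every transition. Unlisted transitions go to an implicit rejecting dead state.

We only need to distinguish lengths 0, 1, …, 2, and '>2'. Chain q0 → q1 → q2 → q3 on every symbol, with q3 looping. Accepting states: {q2, q3}.
A 4-state machine:
        0   1  
>  q0   q1  q1 
   q1   q2  q2 
 * q2   q3  q3 
 * q3   q3  q3 
(> = start, * = accepting)

start=q0; accept=q2,q3; q0-0>q1; q0-1>q1; q1-0>q2; q1-1>q2; q2-0>q3; q2-1>q3; q3-0>q3; q3-1>q3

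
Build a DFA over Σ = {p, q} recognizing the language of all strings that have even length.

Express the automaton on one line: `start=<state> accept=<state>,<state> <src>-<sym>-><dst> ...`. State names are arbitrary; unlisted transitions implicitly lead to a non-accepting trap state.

start=S0 accept=S0 S0-p->S1 S0-q->S1 S1-p->S0 S1-q->S0

Only the length mod 2 matters, so use a 2-cycle: from any state, every input symbol moves to the next state, wrapping S1 back to S0. Mark S0 accepting.
        p   q  
>* S0   S1  S1 
   S1   S0  S0 
(> = start, * = accepting)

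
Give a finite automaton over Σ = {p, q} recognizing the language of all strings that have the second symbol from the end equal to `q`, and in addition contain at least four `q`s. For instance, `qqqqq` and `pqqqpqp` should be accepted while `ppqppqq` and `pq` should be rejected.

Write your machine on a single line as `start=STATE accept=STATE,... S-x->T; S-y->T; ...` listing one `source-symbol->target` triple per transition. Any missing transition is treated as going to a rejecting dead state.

Run two small machines in parallel and take their product. One (7 states) tracks the last 2 symbols read; the other (6 states) tracks the count of `q`s, saturating at 5. Each combined state is a pair, one component from each; accept when both components accept. After merging equivalent states the machine shrinks.
An 8-state machine:
        p   q  
>  s0   s0  s1 
   s1   s1  s2 
   s2   s2  s3 
   s3   s4  s5 
   s4   s4  s6 
 * s5   s7  s5 
   s6   s7  s5 
 * s7   s4  s6 
(> = start, * = accepting)

start=s0; accept=s5,s7; s0-p->s0; s0-q->s1; s1-p->s1; s1-q->s2; s2-p->s2; s2-q->s3; s3-p->s4; s3-q->s5; s4-p->s4; s4-q->s6; s5-p->s7; s5-q->s5; s6-p->s7; s6-q->s5; s7-p->s4; s7-q->s6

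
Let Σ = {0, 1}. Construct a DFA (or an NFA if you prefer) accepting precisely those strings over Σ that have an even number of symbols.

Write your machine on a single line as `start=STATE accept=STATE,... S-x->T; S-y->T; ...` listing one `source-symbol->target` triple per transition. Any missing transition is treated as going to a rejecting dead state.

start=q0; accept=q0; q0-0->q1; q0-1->q1; q1-0->q0; q1-1->q0

Only the length mod 2 matters, so use a 2-cycle: from any state, every input symbol moves to the next state, wrapping q1 back to q0. Mark q0 accepting.
A 2-state machine:
        0   1  
>* q0   q1  q1 
   q1   q0  q0 
(> = start, * = accepting)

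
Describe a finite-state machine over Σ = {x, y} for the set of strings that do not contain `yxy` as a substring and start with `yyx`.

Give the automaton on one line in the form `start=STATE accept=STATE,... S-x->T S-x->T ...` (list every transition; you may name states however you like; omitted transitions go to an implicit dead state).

Build one automaton per condition and run them in lockstep. The first has 4 states tracking partial matches of the forbidden pattern `yxy`; the second has 5 states tracking whether the input so far still matches the prefix `yyx`. A product state is a pair (one from each), accepting exactly when both do. Minimizing collapses redundant product states.
A 7-state machine:
        x   y  
>  S0   S1  S2 
   S1   S1  S1 
   S2   S1  S3 
   S3   S4  S1 
 * S4   S5  S1 
 * S5   S5  S6 
 * S6   S4  S6 
(> = start, * = accepting)

start=S0 accept=S4,S5,S6 S0-x->S1 S0-y->S2 S1-x->S1 S1-y->S1 S2-x->S1 S2-y->S3 S3-x->S4 S3-y->S1 S4-x->S5 S4-y->S1 S5-x->S5 S5-y->S6 S6-x->S4 S6-y->S6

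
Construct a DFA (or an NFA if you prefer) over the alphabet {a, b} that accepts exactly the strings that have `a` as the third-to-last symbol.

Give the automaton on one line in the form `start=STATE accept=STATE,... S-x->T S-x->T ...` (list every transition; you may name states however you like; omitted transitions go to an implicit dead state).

A DFA must remember the last 3 symbols (since which symbol is third-to-last isn't known until the input ends). Use one state per possible window of the last ≤3 symbols; accept from those whose window starts with `a`.
          a    b  
>  q0     q1   q2 
   q1     q3   q4 
   q2     q5   q6 
   q3     q7   q8 
   q4     q9  q10 
   q5    q11  q12 
   q6    q13  q14 
 * q7     q7   q8 
 * q8     q9  q10 
 * q9    q11  q12 
 * q10   q13  q14 
   q11    q7   q8 
   q12    q9  q10 
   q13   q11  q12 
   q14   q13  q14 
(> = start, * = accepting)

start=q0 accept=q7,q8,q9,q10 q0-a->q1 q0-b->q2 q1-a->q3 q1-b->q4 q2-a->q5 q2-b->q6 q3-a->q7 q3-b->q8 q4-a->q9 q4-b->q10 q5-a->q11 q5-b->q12 q6-a->q13 q6-b->q14 q7-a->q7 q7-b->q8 q8-a->q9 q8-b->q10 q9-a->q11 q9-b->q12 q10-a->q13 q10-b->q14 q11-a->q7 q11-b->q8 q12-a->q9 q12-b->q10 q13-a->q11 q13-b->q12 q14-a->q13 q14-b->q14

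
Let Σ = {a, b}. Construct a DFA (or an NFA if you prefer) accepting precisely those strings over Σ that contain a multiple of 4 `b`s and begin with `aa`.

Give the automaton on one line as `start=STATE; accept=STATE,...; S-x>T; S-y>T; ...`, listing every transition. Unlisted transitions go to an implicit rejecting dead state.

Build one automaton per condition and run them in lockstep. One (4 states) tracks the count of `b`s modulo 4; the other (4 states) tracks whether the input so far still matches the prefix `aa`. Each combined state is a pair, one component from each; accept when both components accept. Equivalent product states are then merged.
With 7 states:
        a   b  
>  S0   S1  S2 
   S1   S3  S2 
   S2   S2  S2 
 * S3   S3  S4 
   S4   S4  S5 
   S5   S5  S6 
   S6   S6  S3 
(> = start, * = accepting)

start=S0; accept=S3; S0-a>S1; S0-b>S2; S1-a>S3; S1-b>S2; S2-a>S2; S2-b>S2; S3-a>S3; S3-b>S4; S4-a>S4; S4-b>S5; S5-a>S5; S5-b>S6; S6-a>S6; S6-b>S3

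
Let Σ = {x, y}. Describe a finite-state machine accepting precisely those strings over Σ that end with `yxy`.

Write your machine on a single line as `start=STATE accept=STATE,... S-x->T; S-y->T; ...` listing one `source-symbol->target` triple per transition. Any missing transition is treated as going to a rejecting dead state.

Let each state record the length of the longest suffix of the input read so far that is also a prefix of `yxy`. s1 means the last symbol is `y`; s2 means the last 2 symbols are `yx`; s3 means the last 3 symbols are `yxy`. Accept only at s3, where the string currently ends in `yxy`.
With 4 states:
        x   y  
>  s0   s0  s1 
   s1   s2  s1 
   s2   s0  s3 
 * s3   s2  s1 
(> = start, * = accepting)

start=s0; accept=s3; s0-x->s0; s0-y->s1; s1-x->s2; s1-y->s1; s2-x->s0; s2-y->s3; s3-x->s2; s3-y->s1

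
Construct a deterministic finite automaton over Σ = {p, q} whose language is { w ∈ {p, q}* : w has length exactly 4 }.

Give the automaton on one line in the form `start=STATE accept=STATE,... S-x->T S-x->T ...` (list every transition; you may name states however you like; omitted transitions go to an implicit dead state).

Count input length up to 5: every symbol moves from s0 toward s5, which means 'more than 4' and absorbs. Accept from {s4}.
        p   q  
>  s0   s1  s1 
   s1   s2  s2 
   s2   s3  s3 
   s3   s4  s4 
 * s4   s5  s5 
   s5   s5  s5 
(> = start, * = accepting)

start=s0 accept=s4 s0-p->s1 s0-q->s1 s1-p->s2 s1-q->s2 s2-p->s3 s2-q->s3 s3-p->s4 s3-q->s4 s4-p->s5 s4-q->s5 s5-p->s5 s5-q->s5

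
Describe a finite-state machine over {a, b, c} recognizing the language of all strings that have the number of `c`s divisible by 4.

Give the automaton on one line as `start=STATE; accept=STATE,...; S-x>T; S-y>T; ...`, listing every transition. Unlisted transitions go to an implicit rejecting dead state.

start=s0; accept=s0; s0-a>s0; s0-b>s0; s0-c>s1; s1-a>s1; s1-b>s1; s1-c>s2; s2-a>s2; s2-b>s2; s2-c>s3; s3-a>s3; s3-b>s3; s3-c>s0

The only thing that matters is how many `c`s have appeared, reduced mod 4. Use one state per residue: s0 for 0, …, s3 for 3. Reading `c` moves to the next residue; anything else stays put. s0 is accepting.
        a   b   c  
>* s0   s0  s0  s1 
   s1   s1  s1  s2 
   s2   s2  s2  s3 
   s3   s3  s3  s0 
(> = start, * = accepting)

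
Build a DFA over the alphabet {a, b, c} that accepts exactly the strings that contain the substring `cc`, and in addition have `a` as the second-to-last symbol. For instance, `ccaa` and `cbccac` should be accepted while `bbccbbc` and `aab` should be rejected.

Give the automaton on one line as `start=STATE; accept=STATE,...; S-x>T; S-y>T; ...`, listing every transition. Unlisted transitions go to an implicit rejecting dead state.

start=s0; accept=s4,s5; s0-a>s0; s0-b>s0; s0-c>s1; s1-a>s0; s1-b>s0; s1-c>s2; s2-a>s3; s2-b>s2; s2-c>s2; s3-a>s4; s3-b>s5; s3-c>s5; s4-a>s4; s4-b>s5; s4-c>s5; s5-a>s3; s5-b>s2; s5-c>s2

Build one automaton per condition and run them in lockstep. One (3 states) tracks whether and how much of `cc` has been seen; the other (13 states) tracks the last 2 symbols read. Each combined state is a pair, one component from each; accept when both components accept. Equivalent product states are then merged.
6 states suffice.
        a   b   c  
>  s0   s0  s0  s1 
   s1   s0  s0  s2 
   s2   s3  s2  s2 
   s3   s4  s5  s5 
 * s4   s4  s5  s5 
 * s5   s3  s2  s2 
(> = start, * = accepting)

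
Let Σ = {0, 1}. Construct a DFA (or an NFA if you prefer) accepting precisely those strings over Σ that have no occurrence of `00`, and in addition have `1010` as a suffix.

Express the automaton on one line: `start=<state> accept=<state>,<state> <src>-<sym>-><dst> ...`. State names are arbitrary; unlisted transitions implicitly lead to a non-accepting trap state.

Build one automaton per condition and run them in lockstep. One (3 states) tracks partial matches of the forbidden pattern `00`; the other (5 states) tracks how much of the suffix `1010` has currently been matched. Each combined state is a pair, one component from each; accept when both components accept. Equivalent product states are then merged.
A 7-state machine:
        0   1  
>  S0   S1  S2 
   S1   S3  S2 
   S2   S4  S2 
   S3   S3  S3 
   S4   S3  S5 
   S5   S6  S2 
 * S6   S3  S5 
(> = start, * = accepting)

start=S0 accept=S6 S0-0->S1 S0-1->S2 S1-0->S3 S1-1->S2 S2-0->S4 S2-1->S2 S3-0->S3 S3-1->S3 S4-0->S3 S4-1->S5 S5-0->S6 S5-1->S2 S6-0->S3 S6-1->S5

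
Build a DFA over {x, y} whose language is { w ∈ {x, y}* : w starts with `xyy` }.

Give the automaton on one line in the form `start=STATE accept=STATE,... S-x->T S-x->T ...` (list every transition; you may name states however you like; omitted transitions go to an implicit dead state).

Walk along `xyy` while the input agrees: from q0 take `x` to q1, and so on. Any deviation drops to the rejecting sink q4. Once q3 is reached the prefix is confirmed and every continuation is accepted.
With 5 states:
        x   y  
>  q0   q1  q4 
   q1   q4  q2 
   q2   q4  q3 
 * q3   q3  q3 
   q4   q4  q4 
(> = start, * = accepting)

start=q0 accept=q3 q0-x->q1 q0-y->q4 q1-x->q4 q1-y->q2 q2-x->q4 q2-y->q3 q3-x->q3 q3-y->q3 q4-x->q4 q4-y->q4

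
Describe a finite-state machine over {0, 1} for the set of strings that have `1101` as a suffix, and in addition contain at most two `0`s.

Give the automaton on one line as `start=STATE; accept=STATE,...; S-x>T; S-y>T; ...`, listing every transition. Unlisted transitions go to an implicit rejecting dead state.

Run two small machines in parallel and take their product. One (5 states) tracks how much of the suffix `1101` has currently been matched; the other (4 states) tracks the count of `0`s, saturating at 3. Each combined state is a pair, one component from each; accept when both components accept. Equivalent product states are then merged.
With 11 states:
          0    1  
>  q0     q1   q2 
   q1     q3   q4 
   q2     q1   q5 
   q3     q3   q3 
   q4     q3   q6 
   q5     q7   q5 
   q6     q8   q6 
   q7     q3   q9 
   q8     q3  q10 
 * q9     q3   q6 
 * q10    q3   q3 
(> = start, * = accepting)

start=q0; accept=q9,q10; q0-0>q1; q0-1>q2; q1-0>q3; q1-1>q4; q2-0>q1; q2-1>q5; q3-0>q3; q3-1>q3; q4-0>q3; q4-1>q6; q5-0>q7; q5-1>q5; q6-0>q8; q6-1>q6; q7-0>q3; q7-1>q9; q8-0>q3; q8-1>q10; q9-0>q3; q9-1>q6; q10-0>q3; q10-1>q3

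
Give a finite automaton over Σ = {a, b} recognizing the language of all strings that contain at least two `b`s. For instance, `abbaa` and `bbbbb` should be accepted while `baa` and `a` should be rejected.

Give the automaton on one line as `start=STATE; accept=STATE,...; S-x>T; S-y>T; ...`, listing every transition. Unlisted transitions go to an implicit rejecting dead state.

start=q0; accept=q2,q3; q0-a>q0; q0-b>q1; q1-a>q1; q1-b>q2; q2-a>q2; q2-b>q3; q3-a>q3; q3-b>q3

Count `b`s, saturating at 3: states q0 through q2 mean 0 through 2 `b`s seen; q3 means more than 2. Each `b` increments (capped at q3); other symbols loop. Accept from {q2, q3}.
        a   b  
>  q0   q0  q1 
   q1   q1  q2 
 * q2   q2  q3 
 * q3   q3  q3 
(> = start, * = accepting)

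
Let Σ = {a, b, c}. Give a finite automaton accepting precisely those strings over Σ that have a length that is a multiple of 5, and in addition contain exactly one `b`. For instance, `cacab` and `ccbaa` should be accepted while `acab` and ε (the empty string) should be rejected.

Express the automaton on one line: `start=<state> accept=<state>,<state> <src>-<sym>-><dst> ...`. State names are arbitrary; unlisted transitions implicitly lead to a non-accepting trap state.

start=q0 accept=q10 q0-a->q1 q0-b->q2 q0-c->q1 q1-a->q3 q1-b->q4 q1-c->q3 q2-a->q4 q2-b->q5 q2-c->q4 q3-a->q6 q3-b->q7 q3-c->q6 q4-a->q7 q4-b->q5 q4-c->q7 q5-a->q5 q5-b->q5 q5-c->q5 q6-a->q8 q6-b->q9 q6-c->q8 q7-a->q9 q7-b->q5 q7-c->q9 q8-a->q0 q8-b->q10 q8-c->q0 q9-a->q10 q9-b->q5 q9-c->q10 q10-a->q2 q10-b->q5 q10-c->q2

Handle the two conditions separately and then intersect. The first has 5 states tracking the input length modulo 5; the second has 3 states tracking the count of `b`s, saturating at 2. A product state is a pair (one from each), accepting exactly when both do. After merging equivalent states the machine shrinks.
11 states suffice.
          a    b    c  
>  q0     q1   q2   q1 
   q1     q3   q4   q3 
   q2     q4   q5   q4 
   q3     q6   q7   q6 
   q4     q7   q5   q7 
   q5     q5   q5   q5 
   q6     q8   q9   q8 
   q7     q9   q5   q9 
   q8     q0  q10   q0 
   q9    q10   q5  q10 
 * q10    q2   q5   q2 
(> = start, * = accepting)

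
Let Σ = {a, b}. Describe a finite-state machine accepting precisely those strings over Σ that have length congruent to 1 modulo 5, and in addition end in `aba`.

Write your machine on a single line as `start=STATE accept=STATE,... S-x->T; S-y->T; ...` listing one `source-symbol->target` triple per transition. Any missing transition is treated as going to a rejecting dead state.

Handle the two conditions separately and then intersect. One (5 states) tracks the input length modulo 5; the other (4 states) tracks how much of the suffix `aba` has currently been matched. Each combined state is a pair, one component from each; accept when both components accept. Equivalent product states are then merged.
With 8 states:
        a   b  
>  q0   q1  q1 
   q1   q2  q2 
   q2   q3  q3 
   q3   q4  q5 
   q4   q0  q6 
   q5   q0  q0 
   q6   q7  q1 
 * q7   q2  q2 
(> = start, * = accepting)

start=q0; accept=q7; q0-a->q1; q0-b->q1; q1-a->q2; q1-b->q2; q2-a->q3; q2-b->q3; q3-a->q4; q3-b->q5; q4-a->q0; q4-b->q6; q5-a->q0; q5-b->q0; q6-a->q7; q6-b->q1; q7-a->q2; q7-b->q2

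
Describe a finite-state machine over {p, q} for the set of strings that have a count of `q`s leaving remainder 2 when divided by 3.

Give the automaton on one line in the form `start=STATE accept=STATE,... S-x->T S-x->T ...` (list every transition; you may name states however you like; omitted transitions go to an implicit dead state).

The only thing that matters is how many `q`s have appeared, reduced mod 3. Use one state per residue: A for 0, …, C for 2. Reading `q` moves to the next residue; anything else stays put. C is accepting.
       p  q 
>  A   A  B 
   B   B  C 
 * C   C  A 
(> = start, * = accepting)

start=A accept=C A-p->A A-q->B B-p->B B-q->C C-p->C C-q->A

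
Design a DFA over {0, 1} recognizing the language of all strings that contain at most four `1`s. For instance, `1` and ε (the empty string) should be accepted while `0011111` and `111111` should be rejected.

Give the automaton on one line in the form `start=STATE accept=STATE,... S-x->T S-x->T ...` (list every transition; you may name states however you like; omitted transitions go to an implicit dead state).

start=s0 accept=s0,s1,s2,s3,s4 s0-0->s0 s0-1->s1 s1-0->s1 s1-1->s2 s2-0->s2 s2-1->s3 s3-0->s3 s3-1->s4 s4-0->s4 s4-1->s5 s5-0->s5 s5-1->s5

Count `1`s, saturating at 5: states s0 through s4 mean 0 through 4 `1`s seen; s5 means more than 4. Each `1` increments (capped at s5); other symbols loop. Accept from {s0, s1, s2, s3, s4}.
        0   1  
>* s0   s0  s1 
 * s1   s1  s2 
 * s2   s2  s3 
 * s3   s3  s4 
 * s4   s4  s5 
   s5   s5  s5 
(> = start, * = accepting)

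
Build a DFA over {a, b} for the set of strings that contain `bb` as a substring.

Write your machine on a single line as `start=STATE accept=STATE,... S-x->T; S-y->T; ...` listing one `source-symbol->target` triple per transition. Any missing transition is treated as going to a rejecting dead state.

Track how much of `bb` has been matched so far: state q0 is no progress, q2 is the absorbing accept state reached once `bb` has occurred. Intermediate states record partial matches; on a mismatch, fall back to the longest reusable overlap.
A 3-state machine:
        a   b  
>  q0   q0  q1 
   q1   q0  q2 
 * q2   q2  q2 
(> = start, * = accepting)

start=q0; accept=q2; q0-a->q0; q0-b->q1; q1-a->q0; q1-b->q2; q2-a->q2; q2-b->q2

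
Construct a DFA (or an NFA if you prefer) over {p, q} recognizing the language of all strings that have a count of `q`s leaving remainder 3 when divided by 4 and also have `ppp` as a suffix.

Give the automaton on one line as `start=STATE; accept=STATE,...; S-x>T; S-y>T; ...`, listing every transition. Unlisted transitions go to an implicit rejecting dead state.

Build one automaton per condition and run them in lockstep. One (4 states) tracks the count of `q`s modulo 4; the other (4 states) tracks how much of the suffix `ppp` has currently been matched. Each combined state is a pair, one component from each; accept when both components accept. Equivalent product states are then merged.
        p   q  
>  s0   s0  s1 
   s1   s1  s2 
   s2   s2  s3 
   s3   s4  s0 
   s4   s5  s0 
   s5   s6  s0 
 * s6   s6  s0 
(> = start, * = accepting)

start=s0; accept=s6; s0-p>s0; s0-q>s1; s1-p>s1; s1-q>s2; s2-p>s2; s2-q>s3; s3-p>s4; s3-q>s0; s4-p>s5; s4-q>s0; s5-p>s6; s5-q>s0; s6-p>s6; s6-q>s0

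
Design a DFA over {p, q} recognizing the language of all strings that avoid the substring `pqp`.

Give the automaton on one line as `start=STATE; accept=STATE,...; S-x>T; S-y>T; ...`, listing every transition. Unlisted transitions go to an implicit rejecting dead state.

Track partial matches of the forbidden pattern `pqp`. State s3 is a dead state reached once `pqp` has occurred; every other state accepts. s0 means no part of `pqp` is currently matched.
A 4-state machine:
        p   q  
>* s0   s1  s0 
 * s1   s1  s2 
 * s2   s3  s0 
   s3   s3  s3 
(> = start, * = accepting)

start=s0; accept=s0,s1,s2; s0-p>s1; s0-q>s0; s1-p>s1; s1-q>s2; s2-p>s3; s2-q>s0; s3-p>s3; s3-q>s3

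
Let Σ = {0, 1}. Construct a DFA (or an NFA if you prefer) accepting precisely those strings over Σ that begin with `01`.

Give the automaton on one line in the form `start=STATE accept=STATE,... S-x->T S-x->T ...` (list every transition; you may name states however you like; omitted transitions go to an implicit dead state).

Walk along `01` while the input agrees: from s0 take `0` to s1, and so on. Any deviation drops to the rejecting sink s3. Once s2 is reached the prefix is confirmed and every continuation is accepted.
4 states suffice.
        0   1  
>  s0   s1  s3 
   s1   s3  s2 
 * s2   s2  s2 
   s3   s3  s3 
(> = start, * = accepting)

start=s0 accept=s2 s0-0->s1 s0-1->s3 s1-0->s3 s1-1->s2 s2-0->s2 s2-1->s2 s3-0->s3 s3-1->s3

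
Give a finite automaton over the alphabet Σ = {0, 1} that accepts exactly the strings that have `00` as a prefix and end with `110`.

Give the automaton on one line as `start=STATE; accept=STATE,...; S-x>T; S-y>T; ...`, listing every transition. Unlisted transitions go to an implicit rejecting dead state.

start=q0; accept=q9; q0-0>q1; q0-1>q2; q1-0>q3; q1-1>q2; q2-0>q4; q2-1>q5; q3-0>q3; q3-1>q6; q4-0>q4; q4-1>q2; q5-0>q7; q5-1>q5; q6-0>q3; q6-1>q8; q7-0>q4; q7-1>q2; q8-0>q9; q8-1>q8; q9-0>q3; q9-1>q6

Build one automaton per condition and run them in lockstep. The first has 4 states tracking whether the input so far still matches the prefix `00`; the second has 4 states tracking how much of the suffix `110` has currently been matched. A product state is a pair (one from each), accepting exactly when both do.
        0   1  
>  q0   q1  q2 
   q1   q3  q2 
   q2   q4  q5 
   q3   q3  q6 
   q4   q4  q2 
   q5   q7  q5 
   q6   q3  q8 
   q7   q4  q2 
   q8   q9  q8 
 * q9   q3  q6 
(> = start, * = accepting)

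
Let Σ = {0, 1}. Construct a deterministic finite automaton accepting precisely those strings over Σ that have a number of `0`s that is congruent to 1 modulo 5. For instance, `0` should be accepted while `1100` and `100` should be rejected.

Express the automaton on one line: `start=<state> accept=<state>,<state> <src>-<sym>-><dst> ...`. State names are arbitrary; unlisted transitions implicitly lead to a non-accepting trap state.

start=s0 accept=s1 s0-0->s1 s0-1->s0 s1-0->s2 s1-1->s1 s2-0->s3 s2-1->s2 s3-0->s4 s3-1->s3 s4-0->s0 s4-1->s4

The only thing that matters is how many `0`s have appeared, reduced mod 5. Use one state per residue: s0 for 0, …, s4 for 4. Reading `0` moves to the next residue; anything else stays put. s1 is accepting.
A 5-state machine:
        0   1  
>  s0   s1  s0 
 * s1   s2  s1 
   s2   s3  s2 
   s3   s4  s3 
   s4   s0  s4 
(> = start, * = accepting)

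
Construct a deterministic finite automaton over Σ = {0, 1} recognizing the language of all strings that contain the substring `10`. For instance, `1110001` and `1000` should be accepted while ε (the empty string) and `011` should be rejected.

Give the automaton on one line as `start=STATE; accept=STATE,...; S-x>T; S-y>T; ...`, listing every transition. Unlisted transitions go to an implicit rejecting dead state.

start=q0; accept=q2; q0-0>q0; q0-1>q1; q1-0>q2; q1-1>q1; q2-0>q2; q2-1>q2

States q0..q1 record the length of the longest prefix of `10` that matches the current input suffix. Reaching q2 means `10` has been seen, and we stay there forever. Accept from q2.
With 3 states:
        0   1  
>  q0   q0  q1 
   q1   q2  q1 
 * q2   q2  q2 
(> = start, * = accepting)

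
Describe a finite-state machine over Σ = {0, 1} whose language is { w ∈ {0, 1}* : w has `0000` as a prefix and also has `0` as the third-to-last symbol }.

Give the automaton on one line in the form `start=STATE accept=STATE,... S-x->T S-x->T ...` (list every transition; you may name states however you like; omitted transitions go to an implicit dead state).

start=s0 accept=s5,s6,s7,s8 s0-0->s1 s0-1->s2 s1-0->s3 s1-1->s2 s2-0->s2 s2-1->s2 s3-0->s4 s3-1->s2 s4-0->s5 s4-1->s2 s5-0->s5 s5-1->s6 s6-0->s7 s6-1->s8 s7-0->s9 s7-1->s10 s8-0->s11 s8-1->s12 s9-0->s5 s9-1->s6 s10-0->s7 s10-1->s8 s11-0->s9 s11-1->s10 s12-0->s11 s12-1->s12

Run two small machines in parallel and take their product. The first has 6 states tracking whether the input so far still matches the prefix `0000`; the second has 15 states tracking the last 3 symbols read. A product state is a pair (one from each), accepting exactly when both do. After merging equivalent states the machine shrinks.
A 13-state machine:
          0    1  
>  s0     s1   s2 
   s1     s3   s2 
   s2     s2   s2 
   s3     s4   s2 
   s4     s5   s2 
 * s5     s5   s6 
 * s6     s7   s8 
 * s7     s9  s10 
 * s8    s11  s12 
   s9     s5   s6 
   s10    s7   s8 
   s11    s9  s10 
   s12   s11  s12 
(> = start, * = accepting)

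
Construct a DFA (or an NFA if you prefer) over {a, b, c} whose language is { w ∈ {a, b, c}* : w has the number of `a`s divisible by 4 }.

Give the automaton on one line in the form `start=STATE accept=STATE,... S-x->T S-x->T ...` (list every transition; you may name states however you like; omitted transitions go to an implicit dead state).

Keep the running count of `a`s modulo 4: each `a` advances along the cycle S0 → S1 → S2 → S3 → S0 while other symbols loop. Accept at S0.
A 4-state machine:
        a   b   c  
>* S0   S1  S0  S0 
   S1   S2  S1  S1 
   S2   S3  S2  S2 
   S3   S0  S3  S3 
(> = start, * = accepting)

start=S0 accept=S0 S0-a->S1 S0-b->S0 S0-c->S0 S1-a->S2 S1-b->S1 S1-c->S1 S2-a->S3 S2-b->S2 S2-c->S2 S3-a->S0 S3-b->S3 S3-c->S3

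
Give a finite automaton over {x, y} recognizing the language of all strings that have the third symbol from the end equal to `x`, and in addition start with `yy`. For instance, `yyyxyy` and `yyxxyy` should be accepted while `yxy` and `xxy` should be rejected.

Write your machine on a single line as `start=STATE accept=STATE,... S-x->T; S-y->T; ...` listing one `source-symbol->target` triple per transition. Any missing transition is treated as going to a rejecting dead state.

Handle the two conditions separately and then intersect. One (15 states) tracks the last 3 symbols read; the other (4 states) tracks whether the input so far still matches the prefix `yy`. Each combined state is a pair, one component from each; accept when both components accept.
23 states suffice.
          x    y  
>  q0     q1   q2 
   q1     q3   q4 
   q2     q5   q6 
   q3     q7   q8 
   q4     q9  q10 
   q5    q11  q12 
   q6    q13  q14 
   q7     q7   q8 
   q8     q9  q10 
   q9    q11  q12 
   q10   q15  q16 
   q11    q7   q8 
   q12    q9  q10 
   q13   q17  q18 
   q14   q13  q14 
   q15   q11  q12 
   q16   q15  q16 
   q17   q19  q20 
   q18   q21  q22 
 * q19   q19  q20 
 * q20   q21  q22 
 * q21   q17  q18 
 * q22   q13  q14 
(> = start, * = accepting)

start=q0; accept=q19,q20,q21,q22; q0-x->q1; q0-y->q2; q1-x->q3; q1-y->q4; q2-x->q5; q2-y->q6; q3-x->q7; q3-y->q8; q4-x->q9; q4-y->q10; q5-x->q11; q5-y->q12; q6-x->q13; q6-y->q14; q7-x->q7; q7-y->q8; q8-x->q9; q8-y->q10; q9-x->q11; q9-y->q12; q10-x->q15; q10-y->q16; q11-x->q7; q11-y->q8; q12-x->q9; q12-y->q10; q13-x->q17; q13-y->q18; q14-x->q13; q14-y->q14; q15-x->q11; q15-y->q12; q16-x->q15; q16-y->q16; q17-x->q19; q17-y->q20; q18-x->q21; q18-y->q22; q19-x->q19; q19-y->q20; q20-x->q21; q20-y->q22; q21-x->q17; q21-y->q18; q22-x->q13; q22-y->q14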